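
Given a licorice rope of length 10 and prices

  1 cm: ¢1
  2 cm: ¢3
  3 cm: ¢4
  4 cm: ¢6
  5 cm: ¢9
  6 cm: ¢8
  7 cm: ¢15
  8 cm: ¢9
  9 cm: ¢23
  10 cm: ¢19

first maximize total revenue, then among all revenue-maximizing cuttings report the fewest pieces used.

2

Let r[k] be the best obtainable value from length k. For each k, try every first piece i and keep the best of price[i] + r[k−i].
r[1] = 1
r[2] = max(1+1, 3+0) = 3
r[3] = max(1+3, 3+1, 4+0) = 4
r[4] = max(1+4, 3+3, 4+1, 6+0) = 6
r[5] = max(1+6, 3+4, 4+3, 6+1, 9+0) = 9
r[6] = max(1+9, 3+6, 4+4, 6+3, 9+1, 8+0) = 10
r[7] = max(1+10, 3+9, 4+6, …, 8+1, 15+0) = 15
r[8] = max(1+15, 3+10, 4+9, …, 15+1, 9+0) = 16
r[9] = max(1+16, 3+15, 4+10, …, 9+1, 23+0) = 23
r[10] = max(1+23, 3+16, 4+15, …, 23+1, 19+0) = 24
Maximum revenue is ¢24.
Now minimize piece count subject to staying optimal: for each k, pieces[k] = 1 + min over i with p[i]+r[k−i]=r[k] of pieces[k−i].
pieces[7] = 1
pieces[8] = 2
pieces[9] = 1
pieces[10] = 2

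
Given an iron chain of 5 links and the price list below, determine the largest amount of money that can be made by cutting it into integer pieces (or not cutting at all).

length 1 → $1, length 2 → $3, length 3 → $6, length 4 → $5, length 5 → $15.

15

Consider every possible first cut. v[k] is the best of p[i]+v[k−i] over all sellable i≤k.
v[1] = 1
v[2] = 3
v[3] = 6
v[4] = 7  (first piece 1, then v[3]=6)
v[5] = 15
Best is to sell the whole 5-link piece uncut for $15.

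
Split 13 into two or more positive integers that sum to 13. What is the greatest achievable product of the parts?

Define f[k] = max over 1≤i<k of i · max(k−i, f[k−i]); the inner max lets the remainder stay uncut if that's better.
Small cases: f[2]=1, f[3]=2, f[4]=4, f[5]=6, f[6]=9.
f[7] = 2*max(5,6) = 2*6 = 12
f[8] = 2*max(6,9) = 2*9 = 18
f[9] = 3*max(6,9) = 3*9 = 27
f[10] = 2*max(8,18) = 2*18 = 36
f[11] = 2*max(9,27) = 2*27 = 54
f[12] = 3*max(9,27) = 3*27 = 81
f[13] = 2*max(11,54) = 2*54 = 108
One optimal split: 3 + 3 + 3 + 2 + 2; product 3*3*3*2*2 = 108.

108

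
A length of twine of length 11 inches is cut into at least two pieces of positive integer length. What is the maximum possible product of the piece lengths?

Let P[k] be the best product for length k (with at least one cut). For each first piece i, the rest contributes max(k−i, P[k−i]).
P[2] = 1×max(1,0) = 1×1 = 1
P[3] = 1×max(2,1) = 1×2 = 2
P[4] = 2×max(2,1) = 2×2 = 4
P[5] = 2×max(3,2) = 2×3 = 6
P[6] = 3×max(3,2) = 3×3 = 9
P[7] = 2×max(5,6) = 2×6 = 12
P[8] = 2×max(6,9) = 2×9 = 18
P[9] = 3×max(6,9) = 3×9 = 27
P[10] = 2×max(8,18) = 2×18 = 36
P[11] = 2×max(9,27) = 2×27 = 54
One optimal split: 3 + 3 + 3 + 2; product 3×3×3×2 = 54.

54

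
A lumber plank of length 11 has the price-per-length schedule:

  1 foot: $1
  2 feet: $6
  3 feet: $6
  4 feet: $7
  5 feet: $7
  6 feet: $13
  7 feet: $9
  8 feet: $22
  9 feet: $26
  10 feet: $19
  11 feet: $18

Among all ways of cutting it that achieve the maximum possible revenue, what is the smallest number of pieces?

2

Let r[k] be the best obtainable value from length k. For each k, try every first piece i and keep the best of price[i] + r[k−i].
r[1] = 1
r[2] = max(1+1, 6+0) = 6
r[3] = max(1+6, 6+1, 6+0) = 7
r[4] = max(1+7, 6+6, 6+1, 7+0) = 12
r[5] = max(1+12, 6+7, 6+6, 7+1, 7+0) = 13
r[6] = max(1+13, 6+12, 6+7, 7+6, 7+1, 13+0) = 18
r[7] = max(1+18, 6+13, 6+12, …, 13+1, 9+0) = 19
r[8] = max(1+19, 6+18, 6+13, …, 9+1, 22+0) = 24
r[9] = max(1+24, 6+19, 6+18, …, 22+1, 26+0) = 26
r[10] = max(1+26, 6+24, 6+19, …, 26+1, 19+0) = 30
r[11] = max(1+30, 6+26, 6+24, …, 19+1, 18+0) = 32
Maximum revenue is $32.
Now minimize piece count subject to staying optimal: for each k, pieces[k] = 1 + min over i with p[i]+r[k−i]=r[k] of pieces[k−i].
pieces[8] = 4
pieces[9] = 1
pieces[10] = 5
pieces[11] = 2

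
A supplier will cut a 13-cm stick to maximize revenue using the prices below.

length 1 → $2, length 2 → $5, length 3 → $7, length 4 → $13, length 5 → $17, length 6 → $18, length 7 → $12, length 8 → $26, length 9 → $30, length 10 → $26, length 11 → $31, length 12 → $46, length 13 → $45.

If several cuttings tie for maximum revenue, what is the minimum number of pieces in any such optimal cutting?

2

Consider every possible first cut. r[k] is the best of p[i]+r[k−i] over all sellable i≤k.
r[1] = 2
r[2] = 5
r[3] = 7  (first piece 1, then r[2]=5)
r[4] = 13
r[5] = 17
r[6] = 19  (first piece 1, then r[5]=17)
r[7] = 22  (first piece 2, then r[5]=17)
r[8] = 26  (first piece 4, then r[4]=13)
r[9] = 30  (first piece 4, then r[5]=17)
r[10] = 34  (first piece 5, then r[5]=17)
r[11] = 36  (first piece 1, then r[10]=34)
r[12] = 46
r[13] = 48  (first piece 1, then r[12]=46)
Maximum revenue is $48.
Now minimize piece count subject to staying optimal: for each k, pieces[k] = 1 + min over i with p[i]+r[k−i]=r[k] of pieces[k−i].
pieces[10] = 2
pieces[11] = 3
pieces[12] = 1
pieces[13] = 2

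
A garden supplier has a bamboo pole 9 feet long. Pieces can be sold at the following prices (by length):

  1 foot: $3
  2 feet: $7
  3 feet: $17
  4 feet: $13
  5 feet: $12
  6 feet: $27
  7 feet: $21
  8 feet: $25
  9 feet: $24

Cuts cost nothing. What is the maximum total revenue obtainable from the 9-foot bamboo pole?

Build v[k] bottom-up: v[k] = max over allowed piece i of (p[i] + v[k−i]).
v[1] = 3
v[2] = 7
v[3] = 17
v[4] = 20  (first piece 1, then v[3]=17)
v[5] = 24  (first piece 2, then v[3]=17)
v[6] = 34  (first piece 3, then v[3]=17)
v[7] = 37  (first piece 1, then v[6]=34)
v[8] = 41  (first piece 2, then v[6]=34)
v[9] = 51  (first piece 3, then v[6]=34)
One optimal cutting: 3 + 3 + 3 → $17 + $17 + $17 = $51.

51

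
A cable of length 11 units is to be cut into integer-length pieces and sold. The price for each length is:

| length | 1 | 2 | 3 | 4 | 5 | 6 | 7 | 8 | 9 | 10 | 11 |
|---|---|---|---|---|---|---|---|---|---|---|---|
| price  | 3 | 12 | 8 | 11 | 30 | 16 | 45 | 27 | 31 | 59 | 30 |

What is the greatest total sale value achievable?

Build v[k] bottom-up: v[k] = max over allowed piece i of (p[i] + v[k−i]).
v[1] = 3
v[2] = 12
v[3] = 15  (first piece 1, then v[2]=12)
v[4] = 24  (first piece 2, then v[2]=12)
v[5] = 30
v[6] = 36  (first piece 2, then v[4]=24)
v[7] = 45
v[8] = 48  (first piece 1, then v[7]=45)
v[9] = 57  (first piece 2, then v[7]=45)
v[10] = 60  (first piece 1, then v[9]=57)
v[11] = 69  (first piece 2, then v[9]=57)
One optimal cutting: 7 + 2 + 2 → 45 + 12 + 12 = 69.

69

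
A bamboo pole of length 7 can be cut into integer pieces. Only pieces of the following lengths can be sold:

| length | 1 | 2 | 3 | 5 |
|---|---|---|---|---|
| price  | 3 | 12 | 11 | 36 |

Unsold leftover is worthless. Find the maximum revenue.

48

Let f[k] be the best obtainable value from length k. For each k, try every first piece i and keep the best of price[i] + f[k−i].
f[1] = 3
f[2] = max(3+3, 12+0) = 12
f[3] = max(3+12, 12+3, 11+0) = 15
f[4] = max(3+15, 12+12, 11+3) = 24
f[5] = max(3+24, 12+15, 11+12, 36+0) = 36
f[6] = max(3+36, 12+24, 11+15, 36+3) = 39
f[7] = max(3+39, 12+36, 11+24, 36+12) = 48
One optimal cutting: 5 + 2 → $48.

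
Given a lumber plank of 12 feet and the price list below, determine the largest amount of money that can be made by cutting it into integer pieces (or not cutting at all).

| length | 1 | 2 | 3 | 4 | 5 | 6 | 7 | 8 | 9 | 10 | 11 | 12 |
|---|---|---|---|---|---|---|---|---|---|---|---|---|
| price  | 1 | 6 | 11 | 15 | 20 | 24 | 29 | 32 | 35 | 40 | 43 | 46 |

49

Build R[k] bottom-up: R[k] = max over allowed piece i of (p[i] + R[k−i]).
R[1] = 1
R[2] = max(1+1, 6+0) = 6
R[3] = max(1+6, 6+1, 11+0) = 11
R[4] = max(1+11, 6+6, 11+1, 15+0) = 15
R[5] = max(1+15, 6+11, 11+6, 15+1, 20+0) = 20
R[6] = max(1+20, 6+15, 11+11, 15+6, 20+1, 24+0) = 24
R[7] = max(1+24, 6+20, 11+15, …, 24+1, 29+0) = 29
R[8] = max(1+29, 6+24, 11+20, …, 29+1, 32+0) = 32
R[9] = max(1+32, 6+29, 11+24, …, 32+1, 35+0) = 35
R[10] = max(1+35, 6+32, 11+29, …, 35+1, 40+0) = 40
R[11] = max(1+40, 6+35, 11+32, …, 40+1, 43+0) = 44
R[12] = max(1+44, 6+40, 11+35, …, 43+1, 46+0) = 49
One optimal cutting: 7 + 5 → $29 + $20 = $49.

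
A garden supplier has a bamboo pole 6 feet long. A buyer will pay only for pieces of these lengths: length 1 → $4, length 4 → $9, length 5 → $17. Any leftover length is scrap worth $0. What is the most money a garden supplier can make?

Consider every possible first cut. f[k] is the best of p[i]+f[k−i] over all sellable i≤k.
f[1] = 4
f[2] = 8  (first piece 1, then f[1]=4)
f[3] = 12  (first piece 1, then f[2]=8)
f[4] = 16  (first piece 1, then f[3]=12)
f[5] = 20  (first piece 1, then f[4]=16)
f[6] = 24  (first piece 1, then f[5]=20)
One optimal cutting: 1 + 1 + 1 + 1 + 1 + 1 → $24.

24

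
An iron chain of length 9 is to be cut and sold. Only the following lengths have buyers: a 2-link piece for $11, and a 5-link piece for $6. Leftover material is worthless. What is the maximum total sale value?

Build best[k] bottom-up: best[k] = max over allowed piece i of (p[i] + best[k−i]).
best[1] = 0
best[2] = 11
best[3] = 11
best[4] = 22  (first piece 2, then best[2]=11)
best[5] = max(11+11, 6+0) = 22
best[6] = max(11+22, 6+0) = 33
best[7] = max(11+22, 6+11) = 33
best[8] = max(11+33, 6+11) = 44
best[9] = max(11+33, 6+22) = 44
One optimal cutting: pieces 2 + 2 + 2 + 2 with 1 link of scrap → $44.

44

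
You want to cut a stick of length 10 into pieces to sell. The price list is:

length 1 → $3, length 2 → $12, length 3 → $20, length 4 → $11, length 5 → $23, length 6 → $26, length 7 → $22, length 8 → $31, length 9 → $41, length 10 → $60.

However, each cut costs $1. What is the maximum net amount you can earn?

61

Consider every possible first cut. net[k] is the best of p[i]+net[k−i] over all sellable i≤k, charging 1 whenever i<k.
net[1] = 3
net[2] = 12
net[3] = 20
net[4] = 23  (first piece 2, then net[2]=12)
net[5] = 31  (first piece 2, then net[3]=20)
net[6] = 39  (first piece 3, then net[3]=20)
net[7] = 42  (first piece 2, then net[5]=31)
net[8] = 50  (first piece 2, then net[6]=39)
net[9] = 58  (first piece 3, then net[6]=39)
net[10] = 61  (first piece 2, then net[8]=50)
One optimal plan: pieces 3 + 3 + 2 + 2 (3 cuts) → $64 − $3 = $61.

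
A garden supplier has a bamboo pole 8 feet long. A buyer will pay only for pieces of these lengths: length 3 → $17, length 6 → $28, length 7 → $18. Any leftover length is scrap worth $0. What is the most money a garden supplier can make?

34

Consider every possible first cut. best[k] is the best of p[i]+best[k−i] over all sellable i≤k.
best[1] = 0
best[2] = 0
best[3] = 17
best[4] = 17
best[5] = 17
best[6] = max(17+17, 28+0) = 34
best[7] = max(17+17, 28+0, 18+0) = 34
best[8] = max(17+17, 28+0, 18+0) = 34
One optimal cutting: pieces 3 + 3 with 2 feet of scrap → $34.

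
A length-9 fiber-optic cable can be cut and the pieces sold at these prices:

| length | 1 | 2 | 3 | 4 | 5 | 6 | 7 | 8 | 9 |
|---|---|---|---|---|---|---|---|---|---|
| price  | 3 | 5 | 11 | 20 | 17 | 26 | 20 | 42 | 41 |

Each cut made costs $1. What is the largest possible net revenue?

Let r[k] be the best obtainable value from length k. For each k, try every first piece i and keep the best of price[i] + r[k−i] minus the 1 cut fee when i<k.
r[1] = 3
r[2] = 5  (first piece 1, then r[1]=3)
r[3] = 11
r[4] = 20
r[5] = 22  (first piece 1, then r[4]=20)
r[6] = 26
r[7] = 30  (first piece 3, then r[4]=20)
r[8] = 42
r[9] = 44  (first piece 1, then r[8]=42)
One optimal plan: pieces 8 + 1 (1 cut) → $45 − $1 = $44.

44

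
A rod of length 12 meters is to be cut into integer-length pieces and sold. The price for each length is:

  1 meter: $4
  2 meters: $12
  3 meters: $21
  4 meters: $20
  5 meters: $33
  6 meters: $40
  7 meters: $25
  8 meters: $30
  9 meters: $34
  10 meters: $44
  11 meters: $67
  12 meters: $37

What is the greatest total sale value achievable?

84

Let best[k] be the best obtainable value from length k. For each k, try every first piece i and keep the best of price[i] + best[k−i].
best[1] = 4
best[2] = max(4+4, 12+0) = 12
best[3] = max(4+12, 12+4, 21+0) = 21
best[4] = max(4+21, 12+12, 21+4, 20+0) = 25
best[5] = max(4+25, 12+21, 21+12, 20+4, 33+0) = 33
best[6] = max(4+33, 12+25, 21+21, 20+12, 33+4, 40+0) = 42
best[7] = max(4+42, 12+33, 21+25, …, 40+4, 25+0) = 46
best[8] = max(4+46, 12+42, 21+33, …, 25+4, 30+0) = 54
best[9] = max(4+54, 12+46, 21+42, …, 30+4, 34+0) = 63
best[10] = max(4+63, 12+54, 21+46, …, 34+4, 44+0) = 67
best[11] = max(4+67, 12+63, 21+54, …, 44+4, 67+0) = 75
best[12] = max(4+75, 12+67, 21+63, …, 67+4, 37+0) = 84
One optimal cutting: 3 + 3 + 3 + 3 → $21 + $21 + $21 + $21 = $84.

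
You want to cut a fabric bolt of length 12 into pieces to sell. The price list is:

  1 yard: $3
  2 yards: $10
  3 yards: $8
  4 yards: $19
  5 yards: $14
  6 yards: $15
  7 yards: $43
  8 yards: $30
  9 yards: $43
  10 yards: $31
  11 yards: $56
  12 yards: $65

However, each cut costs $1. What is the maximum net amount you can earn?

65

Consider every possible first cut. r[k] is the best of p[i]+r[k−i] over all sellable i≤k, charging 1 whenever i<k.
r[1] = 3
r[2] = 10
r[3] = 12  (first piece 1, then r[2]=10)
r[4] = 19  (first piece 2, then r[2]=10)
r[5] = 21  (first piece 1, then r[4]=19)
r[6] = 28  (first piece 2, then r[4]=19)
r[7] = 43
r[8] = 45  (first piece 1, then r[7]=43)
r[9] = 52  (first piece 2, then r[7]=43)
r[10] = 54  (first piece 1, then r[9]=52)
r[11] = 61  (first piece 2, then r[9]=52)
r[12] = 65
Best is to make no cuts and sell whole for $65.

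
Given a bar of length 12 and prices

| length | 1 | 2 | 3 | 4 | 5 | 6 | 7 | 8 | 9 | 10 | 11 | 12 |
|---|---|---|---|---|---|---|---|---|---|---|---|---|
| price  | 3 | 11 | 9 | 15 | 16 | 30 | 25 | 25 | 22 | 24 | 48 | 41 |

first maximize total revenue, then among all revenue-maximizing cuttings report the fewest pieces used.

6

Build r[k] bottom-up: r[k] = max over allowed piece i of (p[i] + r[k−i]).
r[1] = 3
r[2] = max(3+3, 11+0) = 11
r[3] = max(3+11, 11+3, 9+0) = 14
r[4] = max(3+14, 11+11, 9+3, 15+0) = 22
r[5] = max(3+22, 11+14, 9+11, 15+3, 16+0) = 25
r[6] = max(3+25, 11+22, 9+14, 15+11, 16+3, 30+0) = 33
r[7] = max(3+33, 11+25, 9+22, …, 30+3, 25+0) = 36
r[8] = max(3+36, 11+33, 9+25, …, 25+3, 25+0) = 44
r[9] = max(3+44, 11+36, 9+33, …, 25+3, 22+0) = 47
r[10] = max(3+47, 11+44, 9+36, …, 22+3, 24+0) = 55
r[11] = max(3+55, 11+47, 9+44, …, 24+3, 48+0) = 58
r[12] = max(3+58, 11+55, 9+47, …, 48+3, 41+0) = 66
Maximum revenue is $66.
Now minimize piece count subject to staying optimal: for each k, pieces[k] = 1 + min over i with p[i]+r[k−i]=r[k] of pieces[k−i].
pieces[9] = 5
pieces[10] = 5
pieces[11] = 6
pieces[12] = 6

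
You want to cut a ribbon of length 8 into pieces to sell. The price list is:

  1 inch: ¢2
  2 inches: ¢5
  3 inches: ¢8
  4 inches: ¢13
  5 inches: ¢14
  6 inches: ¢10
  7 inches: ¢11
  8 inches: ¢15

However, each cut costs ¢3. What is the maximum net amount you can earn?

Let v[k] be the best obtainable value from length k. For each k, try every first piece i and keep the best of price[i] + v[k−i] minus the 3 cut fee when i<k.
v[1] = 2
v[2] = max(2+2-3, 5+0) = 5
v[3] = max(2+5-3, 5+2-3, 8+0) = 8
v[4] = max(2+8-3, 5+5-3, 8+2-3, 13+0) = 13
v[5] = max(2+13-3, 5+8-3, 8+5-3, 13+2-3, 14+0) = 14
v[6] = max(2+14-3, 5+13-3, 8+8-3, 13+5-3, 14+2-3, 10+0) = 15
v[7] = max(2+15-3, 5+14-3, 8+13-3, …, 10+2-3, 11+0) = 18
v[8] = max(2+18-3, 5+15-3, 8+14-3, …, 11+2-3, 15+0) = 23
One optimal plan: pieces 4 + 4 (1 cut) → ¢26 − ¢3 = ¢23.

23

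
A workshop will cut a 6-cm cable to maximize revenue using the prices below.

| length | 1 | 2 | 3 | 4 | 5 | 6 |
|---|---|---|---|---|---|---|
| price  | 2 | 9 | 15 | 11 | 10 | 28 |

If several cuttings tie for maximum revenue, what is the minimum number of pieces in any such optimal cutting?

2

Consider every possible first cut. r[k] is the best of p[i]+r[k−i] over all sellable i≤k.
r[1] = 2
r[2] = 9
r[3] = 15
r[4] = 18  (first piece 2, then r[2]=9)
r[5] = 24  (first piece 2, then r[3]=15)
r[6] = 30  (first piece 3, then r[3]=15)
Maximum revenue is 30.
Now minimize piece count subject to staying optimal: for each k, pieces[k] = 1 + min over i with p[i]+r[k−i]=r[k] of pieces[k−i].
pieces[3] = 1
pieces[4] = 2
pieces[5] = 2
pieces[6] = 2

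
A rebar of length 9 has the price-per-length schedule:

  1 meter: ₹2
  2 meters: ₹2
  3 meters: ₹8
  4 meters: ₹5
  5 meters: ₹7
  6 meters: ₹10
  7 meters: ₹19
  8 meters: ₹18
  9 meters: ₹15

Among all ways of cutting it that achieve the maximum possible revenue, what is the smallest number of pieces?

3

Consider every possible first cut. r[k] is the best of p[i]+r[k−i] over all sellable i≤k.
r[1] = 2
r[2] = 4  (first piece 1, then r[1]=2)
r[3] = 8
r[4] = 10  (first piece 1, then r[3]=8)
r[5] = 12  (first piece 1, then r[4]=10)
r[6] = 16  (first piece 3, then r[3]=8)
r[7] = 19
r[8] = 21  (first piece 1, then r[7]=19)
r[9] = 24  (first piece 3, then r[6]=16)
Maximum revenue is ₹24.
Now minimize piece count subject to staying optimal: for each k, pieces[k] = 1 + min over i with p[i]+r[k−i]=r[k] of pieces[k−i].
pieces[6] = 2
pieces[7] = 1
pieces[8] = 2
pieces[9] = 3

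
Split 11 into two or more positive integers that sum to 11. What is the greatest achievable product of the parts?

54

Fill m[k] for k=2..11: at each k try every first piece i and multiply by the better of (k−i) uncut or m[k−i].
m[2] = 1×max(1,0) = 1×1 = 1
m[3] = 1×max(2,1) = 1×2 = 2
m[4] = 2×max(2,1) = 2×2 = 4
m[5] = 2×max(3,2) = 2×3 = 6
m[6] = 3×max(3,2) = 3×3 = 9
m[7] = 2×max(5,6) = 2×6 = 12
m[8] = 2×max(6,9) = 2×9 = 18
m[9] = 3×max(6,9) = 3×9 = 27
m[10] = 2×max(8,18) = 2×18 = 36
m[11] = 2×max(9,27) = 2×27 = 54
One optimal split: 3 + 3 + 3 + 2; product 3×3×3×2 = 54.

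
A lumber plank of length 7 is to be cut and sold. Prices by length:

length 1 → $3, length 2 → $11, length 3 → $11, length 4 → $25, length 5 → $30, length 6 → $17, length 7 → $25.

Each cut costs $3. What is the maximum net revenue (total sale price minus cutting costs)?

Build net[k] bottom-up: net[k] = max over allowed piece i of (p[i] + net[k−i]) − 3 per cut.
net[1] = 3
net[2] = max(3+3-3, 11+0) = 11
net[3] = max(3+11-3, 11+3-3, 11+0) = 11
net[4] = max(3+11-3, 11+11-3, 11+3-3, 25+0) = 25
net[5] = max(3+25-3, 11+11-3, 11+11-3, 25+3-3, 30+0) = 30
net[6] = max(3+30-3, 11+25-3, 11+11-3, 25+11-3, 30+3-3, 17+0) = 33
net[7] = max(3+33-3, 11+30-3, 11+25-3, …, 17+3-3, 25+0) = 38
One optimal plan: pieces 5 + 2 (1 cut) → $41 − $3 = $38.

38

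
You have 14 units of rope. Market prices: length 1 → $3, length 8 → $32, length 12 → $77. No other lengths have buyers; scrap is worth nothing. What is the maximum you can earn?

Consider every possible first cut. best[k] is the best of p[i]+best[k−i] over all sellable i≤k.
best[1] = 3
best[2] = 6  (first piece 1, then best[1]=3)
best[3] = 9  (first piece 1, then best[2]=6)
best[4] = 12  (first piece 1, then best[3]=9)
best[5] = 15  (first piece 1, then best[4]=12)
best[6] = 18  (first piece 1, then best[5]=15)
best[7] = 21  (first piece 1, then best[6]=18)
best[8] = 32
best[9] = 35  (first piece 1, then best[8]=32)
best[10] = 38  (first piece 1, then best[9]=35)
best[11] = 41  (first piece 1, then best[10]=38)
best[12] = 77
best[13] = 80  (first piece 1, then best[12]=77)
best[14] = 83  (first piece 1, then best[13]=80)
One optimal cutting: 12 + 1 + 1 → $83.

83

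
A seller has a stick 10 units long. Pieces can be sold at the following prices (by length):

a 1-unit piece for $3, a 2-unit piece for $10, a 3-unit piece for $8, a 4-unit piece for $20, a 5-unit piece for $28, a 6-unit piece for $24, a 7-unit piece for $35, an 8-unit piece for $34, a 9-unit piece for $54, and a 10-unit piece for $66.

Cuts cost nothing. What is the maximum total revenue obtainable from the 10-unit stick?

Consider every possible first cut. R[k] is the best of p[i]+R[k−i] over all sellable i≤k.
R[1] = 3
R[2] = 10
R[3] = 13  (first piece 1, then R[2]=10)
R[4] = 20  (first piece 2, then R[2]=10)
R[5] = 28
R[6] = 31  (first piece 1, then R[5]=28)
R[7] = 38  (first piece 2, then R[5]=28)
R[8] = 41  (first piece 1, then R[7]=38)
R[9] = 54
R[10] = 66
Best is to sell the whole 10-unit piece uncut for $66.

66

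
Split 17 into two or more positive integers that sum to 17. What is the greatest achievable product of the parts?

Define g[k] = max over 1≤i<k of i · max(k−i, g[k−i]); the inner max lets the remainder stay uncut if that's better.
g[2] = 1*max(1,0) = 1*1 = 1
g[3] = 1*max(2,1) = 1*2 = 2
g[4] = 2*max(2,1) = 2*2 = 4
g[5] = 2*max(3,2) = 2*3 = 6
g[6] = 3*max(3,2) = 3*3 = 9
g[7] = 2*max(5,6) = 2*6 = 12
g[8] = 2*max(6,9) = 2*9 = 18
g[9] = 3*max(6,9) = 3*9 = 27
g[10] = 2*max(8,18) = 2*18 = 36
g[11] = 2*max(9,27) = 2*27 = 54
g[12] = 3*max(9,27) = 3*27 = 81
g[13] = 2*max(11,54) = 2*54 = 108
g[14] = 2*max(12,81) = 2*81 = 162
g[15] = 3*max(12,81) = 3*81 = 243
g[16] = 2*max(14,162) = 2*162 = 324
g[17] = 2*max(15,243) = 2*243 = 486
One optimal split: 3 + 3 + 3 + 3 + 3 + 2; product 3*3*3*3*3*2 = 486.

486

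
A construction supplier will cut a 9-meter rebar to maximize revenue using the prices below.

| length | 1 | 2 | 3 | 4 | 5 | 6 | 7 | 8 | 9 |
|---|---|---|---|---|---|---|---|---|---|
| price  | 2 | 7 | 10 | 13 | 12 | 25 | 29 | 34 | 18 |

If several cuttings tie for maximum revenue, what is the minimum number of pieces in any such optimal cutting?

Build r[k] bottom-up: r[k] = max over allowed piece i of (p[i] + r[k−i]).
r[1] = 2
r[2] = max(2+2, 7+0) = 7
r[3] = max(2+7, 7+2, 10+0) = 10
r[4] = max(2+10, 7+7, 10+2, 13+0) = 14
r[5] = max(2+14, 7+10, 10+7, 13+2, 12+0) = 17
r[6] = max(2+17, 7+14, 10+10, 13+7, 12+2, 25+0) = 25
r[7] = max(2+25, 7+17, 10+14, …, 25+2, 29+0) = 29
r[8] = max(2+29, 7+25, 10+17, …, 29+2, 34+0) = 34
r[9] = max(2+34, 7+29, 10+25, …, 34+2, 18+0) = 36
Maximum revenue is ₹36.
Now minimize piece count subject to staying optimal: for each k, pieces[k] = 1 + min over i with p[i]+r[k−i]=r[k] of pieces[k−i].
pieces[6] = 1
pieces[7] = 1
pieces[8] = 1
pieces[9] = 2

2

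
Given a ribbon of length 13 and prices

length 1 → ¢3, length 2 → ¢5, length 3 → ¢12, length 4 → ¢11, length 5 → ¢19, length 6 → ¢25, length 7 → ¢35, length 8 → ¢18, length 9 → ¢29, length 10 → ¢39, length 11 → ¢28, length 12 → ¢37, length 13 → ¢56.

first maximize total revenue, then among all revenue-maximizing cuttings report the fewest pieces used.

Build r[k] bottom-up: r[k] = max over allowed piece i of (p[i] + r[k−i]).
r[1] = 3
r[2] = max(3+3, 5+0) = 6
r[3] = max(3+6, 5+3, 12+0) = 12
r[4] = max(3+12, 5+6, 12+3, 11+0) = 15
r[5] = max(3+15, 5+12, 12+6, 11+3, 19+0) = 19
r[6] = max(3+19, 5+15, 12+12, 11+6, 19+3, 25+0) = 25
r[7] = max(3+25, 5+19, 12+15, …, 25+3, 35+0) = 35
r[8] = max(3+35, 5+25, 12+19, …, 35+3, 18+0) = 38
r[9] = max(3+38, 5+35, 12+25, …, 18+3, 29+0) = 41
r[10] = max(3+41, 5+38, 12+35, …, 29+3, 39+0) = 47
r[11] = max(3+47, 5+41, 12+38, …, 39+3, 28+0) = 50
r[12] = max(3+50, 5+47, 12+41, …, 28+3, 37+0) = 54
r[13] = max(3+54, 5+50, 12+47, …, 37+3, 56+0) = 60
Maximum revenue is ¢60.
Now minimize piece count subject to staying optimal: for each k, pieces[k] = 1 + min over i with p[i]+r[k−i]=r[k] of pieces[k−i].
pieces[10] = 2
pieces[11] = 3
pieces[12] = 2
pieces[13] = 2

2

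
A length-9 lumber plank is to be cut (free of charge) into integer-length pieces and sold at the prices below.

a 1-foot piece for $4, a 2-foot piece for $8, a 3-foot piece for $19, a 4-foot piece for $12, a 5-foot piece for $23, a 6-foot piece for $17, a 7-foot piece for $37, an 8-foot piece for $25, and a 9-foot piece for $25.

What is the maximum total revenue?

Consider every possible first cut. best[k] is the best of p[i]+best[k−i] over all sellable i≤k.
best[1] = 4
best[2] = max(4+4, 8+0) = 8
best[3] = max(4+8, 8+4, 19+0) = 19
best[4] = max(4+19, 8+8, 19+4, 12+0) = 23
best[5] = max(4+23, 8+19, 19+8, 12+4, 23+0) = 27
best[6] = max(4+27, 8+23, 19+19, 12+8, 23+4, 17+0) = 38
best[7] = max(4+38, 8+27, 19+23, …, 17+4, 37+0) = 42
best[8] = max(4+42, 8+38, 19+27, …, 37+4, 25+0) = 46
best[9] = max(4+46, 8+42, 19+38, …, 25+4, 25+0) = 57
One optimal cutting: 3 + 3 + 3 → $19 + $19 + $19 = $57.

57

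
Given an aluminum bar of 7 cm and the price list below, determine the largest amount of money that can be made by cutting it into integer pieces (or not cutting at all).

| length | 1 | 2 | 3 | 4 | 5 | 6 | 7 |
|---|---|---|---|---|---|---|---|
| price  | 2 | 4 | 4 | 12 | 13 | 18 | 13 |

Build r[k] bottom-up: r[k] = max over allowed piece i of (p[i] + r[k−i]).
r[1] = 2
r[2] = 4  (first piece 1, then r[1]=2)
r[3] = 6  (first piece 1, then r[2]=4)
r[4] = 12
r[5] = 14  (first piece 1, then r[4]=12)
r[6] = 18
r[7] = 20  (first piece 1, then r[6]=18)
One optimal cutting: 6 + 1 → $18 + $2 = $20.

20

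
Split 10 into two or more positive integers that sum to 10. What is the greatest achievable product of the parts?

36

Let prod[k] be the best product for length k (with at least one cut). For each first piece i, the rest contributes max(k−i, prod[k−i]).
prod[2] = 1×max(1,0) = 1×1 = 1
prod[3] = 1×max(2,1) = 1×2 = 2
prod[4] = 2×max(2,1) = 2×2 = 4
prod[5] = 2×max(3,2) = 2×3 = 6
prod[6] = 3×max(3,2) = 3×3 = 9
prod[7] = 2×max(5,6) = 2×6 = 12
prod[8] = 2×max(6,9) = 2×9 = 18
prod[9] = 3×max(6,9) = 3×9 = 27
prod[10] = 2×max(8,18) = 2×18 = 36
One optimal split: 3 + 3 + 2 + 2; product 3×3×2×2 = 36.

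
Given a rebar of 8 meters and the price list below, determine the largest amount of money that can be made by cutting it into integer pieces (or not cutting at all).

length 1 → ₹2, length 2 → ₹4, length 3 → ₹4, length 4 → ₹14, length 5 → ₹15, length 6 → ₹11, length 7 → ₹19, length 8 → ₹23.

Let R[k] be the best obtainable value from length k. For each k, try every first piece i and keep the best of price[i] + R[k−i].
R[1] = 2
R[2] = 4  (first piece 1, then R[1]=2)
R[3] = 6  (first piece 1, then R[2]=4)
R[4] = 14
R[5] = 16  (first piece 1, then R[4]=14)
R[6] = 18  (first piece 1, then R[5]=16)
R[7] = 20  (first piece 1, then R[6]=18)
R[8] = 28  (first piece 4, then R[4]=14)
One optimal cutting: 4 + 4 → ₹14 + ₹14 = ₹28.

28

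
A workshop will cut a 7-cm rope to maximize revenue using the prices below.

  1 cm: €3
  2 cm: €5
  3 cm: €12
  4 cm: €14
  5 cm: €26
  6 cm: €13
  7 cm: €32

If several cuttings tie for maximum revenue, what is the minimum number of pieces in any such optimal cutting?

Build r[k] bottom-up: r[k] = max over allowed piece i of (p[i] + r[k−i]).
r[1] = 3
r[2] = max(3+3, 5+0) = 6
r[3] = max(3+6, 5+3, 12+0) = 12
r[4] = max(3+12, 5+6, 12+3, 14+0) = 15
r[5] = max(3+15, 5+12, 12+6, 14+3, 26+0) = 26
r[6] = max(3+26, 5+15, 12+12, 14+6, 26+3, 13+0) = 29
r[7] = max(3+29, 5+26, 12+15, …, 13+3, 32+0) = 32
Maximum revenue is €32.
Now minimize piece count subject to staying optimal: for each k, pieces[k] = 1 + min over i with p[i]+r[k−i]=r[k] of pieces[k−i].
pieces[4] = 2
pieces[5] = 1
pieces[6] = 2
pieces[7] = 1

1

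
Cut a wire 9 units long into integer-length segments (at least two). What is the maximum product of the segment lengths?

27

Fill f[k] for k=2..9: at each k try every first piece i and multiply by the better of (k−i) uncut or f[k−i].
Small cases: f[2]=1, f[3]=2.
f[4] = max(1·3, 2·2, 3·1) = 4
f[5] = max(1·4, 2·3, 3·2, 4·1) = 6
f[6] = max(1·6, 2·4, 3·3, 4·2, 5·1) = 9
f[7] = max(1·9, 2·6, 3·4, 4·3, 5·2, 6·1) = 12
f[8] = max(1·12, 2·9, 3·6, …, 6·2, 7·1) = 18
f[9] = max(1·18, 2·12, 3·9, …, 7·2, 8·1) = 27
One optimal split: 3 + 3 + 3; product 3·3·3 = 27.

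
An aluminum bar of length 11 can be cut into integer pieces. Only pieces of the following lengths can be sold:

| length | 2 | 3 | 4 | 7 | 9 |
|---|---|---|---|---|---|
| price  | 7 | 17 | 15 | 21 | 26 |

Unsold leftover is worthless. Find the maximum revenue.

58

Build r[k] bottom-up: r[k] = max over allowed piece i of (p[i] + r[k−i]).
r[1] = 0
r[2] = 7
r[3] = max(7+0, 17+0) = 17
r[4] = max(7+7, 17+0, 15+0) = 17
r[5] = max(7+17, 17+7, 15+0) = 24
r[6] = max(7+17, 17+17, 15+7) = 34
r[7] = max(7+24, 17+17, 15+17, 21+0) = 34
r[8] = max(7+34, 17+24, 15+17, 21+0) = 41
r[9] = max(7+34, 17+34, 15+24, 21+7, 26+0) = 51
r[10] = max(7+41, 17+34, 15+34, 21+17, 26+0) = 51
r[11] = max(7+51, 17+41, 15+34, 21+17, 26+7) = 58
One optimal cutting: 3 + 3 + 3 + 2 → $58.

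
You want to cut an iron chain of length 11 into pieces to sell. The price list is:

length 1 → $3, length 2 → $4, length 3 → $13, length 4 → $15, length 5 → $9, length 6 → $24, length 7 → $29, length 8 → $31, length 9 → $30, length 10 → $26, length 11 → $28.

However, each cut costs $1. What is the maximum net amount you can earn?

Let v[k] be the best obtainable value from length k. For each k, try every first piece i and keep the best of price[i] + v[k−i] minus the 1 cut fee when i<k.
v[1] = 3
v[2] = max(3+3-1, 4+0) = 5
v[3] = max(3+5-1, 4+3-1, 13+0) = 13
v[4] = max(3+13-1, 4+5-1, 13+3-1, 15+0) = 15
v[5] = max(3+15-1, 4+13-1, 13+5-1, 15+3-1, 9+0) = 17
v[6] = max(3+17-1, 4+15-1, 13+13-1, 15+5-1, 9+3-1, 24+0) = 25
v[7] = max(3+25-1, 4+17-1, 13+15-1, …, 24+3-1, 29+0) = 29
v[8] = max(3+29-1, 4+25-1, 13+17-1, …, 29+3-1, 31+0) = 31
v[9] = max(3+31-1, 4+29-1, 13+25-1, …, 31+3-1, 30+0) = 37
v[10] = max(3+37-1, 4+31-1, 13+29-1, …, 30+3-1, 26+0) = 41
v[11] = max(3+41-1, 4+37-1, 13+31-1, …, 26+3-1, 28+0) = 43
One optimal plan: pieces 7 + 3 + 1 (2 cuts) → $45 − $2 = $43.

43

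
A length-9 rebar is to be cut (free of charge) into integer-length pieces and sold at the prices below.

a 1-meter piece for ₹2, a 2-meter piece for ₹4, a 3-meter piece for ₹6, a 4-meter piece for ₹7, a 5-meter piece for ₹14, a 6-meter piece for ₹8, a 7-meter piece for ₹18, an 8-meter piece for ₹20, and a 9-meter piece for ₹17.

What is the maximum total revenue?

22

Build best[k] bottom-up: best[k] = max over allowed piece i of (p[i] + best[k−i]).
best[1] = 2
best[2] = max(2+2, 4+0) = 4
best[3] = max(2+4, 4+2, 6+0) = 6
best[4] = max(2+6, 4+4, 6+2, 7+0) = 8
best[5] = max(2+8, 4+6, 6+4, 7+2, 14+0) = 14
best[6] = max(2+14, 4+8, 6+6, 7+4, 14+2, 8+0) = 16
best[7] = max(2+16, 4+14, 6+8, …, 8+2, 18+0) = 18
best[8] = max(2+18, 4+16, 6+14, …, 18+2, 20+0) = 20
best[9] = max(2+20, 4+18, 6+16, …, 20+2, 17+0) = 22
One optimal cutting: 5 + 1 + 1 + 1 + 1 → ₹14 + ₹2 + ₹2 + ₹2 + ₹2 = ₹22.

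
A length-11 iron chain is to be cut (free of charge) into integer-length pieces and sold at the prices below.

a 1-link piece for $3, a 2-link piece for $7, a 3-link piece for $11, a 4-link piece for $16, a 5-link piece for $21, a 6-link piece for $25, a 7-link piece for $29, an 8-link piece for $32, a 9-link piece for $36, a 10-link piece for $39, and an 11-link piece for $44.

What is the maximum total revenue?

Consider every possible first cut. R[k] is the best of p[i]+R[k−i] over all sellable i≤k.
R[1] = 3
R[2] = max(3+3, 7+0) = 7
R[3] = max(3+7, 7+3, 11+0) = 11
R[4] = max(3+11, 7+7, 11+3, 16+0) = 16
R[5] = max(3+16, 7+11, 11+7, 16+3, 21+0) = 21
R[6] = max(3+21, 7+16, 11+11, 16+7, 21+3, 25+0) = 25
R[7] = max(3+25, 7+21, 11+16, …, 25+3, 29+0) = 29
R[8] = max(3+29, 7+25, 11+21, …, 29+3, 32+0) = 32
R[9] = max(3+32, 7+29, 11+25, …, 32+3, 36+0) = 37
R[10] = max(3+37, 7+32, 11+29, …, 36+3, 39+0) = 42
R[11] = max(3+42, 7+37, 11+32, …, 39+3, 44+0) = 46
One optimal cutting: 6 + 5 → $25 + $21 = $46.

46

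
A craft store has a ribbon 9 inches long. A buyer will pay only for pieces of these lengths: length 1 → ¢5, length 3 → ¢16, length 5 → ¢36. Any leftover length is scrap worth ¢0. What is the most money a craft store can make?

Build f[k] bottom-up: f[k] = max over allowed piece i of (p[i] + f[k−i]).
f[1] = 5
f[2] = 10  (first piece 1, then f[1]=5)
f[3] = 16
f[4] = 21  (first piece 1, then f[3]=16)
f[5] = 36
f[6] = 41  (first piece 1, then f[5]=36)
f[7] = 46  (first piece 1, then f[6]=41)
f[8] = 52  (first piece 3, then f[5]=36)
f[9] = 57  (first piece 1, then f[8]=52)
One optimal cutting: 5 + 3 + 1 → ¢57.

57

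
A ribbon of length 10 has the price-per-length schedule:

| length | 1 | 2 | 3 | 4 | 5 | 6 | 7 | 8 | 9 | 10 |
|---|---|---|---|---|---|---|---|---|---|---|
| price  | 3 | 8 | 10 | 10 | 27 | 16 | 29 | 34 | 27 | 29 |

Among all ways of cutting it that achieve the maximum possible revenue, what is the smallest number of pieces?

Consider every possible first cut. r[k] is the best of p[i]+r[k−i] over all sellable i≤k.
r[1] = 3
r[2] = max(3+3, 8+0) = 8
r[3] = max(3+8, 8+3, 10+0) = 11
r[4] = max(3+11, 8+8, 10+3, 10+0) = 16
r[5] = max(3+16, 8+11, 10+8, 10+3, 27+0) = 27
r[6] = max(3+27, 8+16, 10+11, 10+8, 27+3, 16+0) = 30
r[7] = max(3+30, 8+27, 10+16, …, 16+3, 29+0) = 35
r[8] = max(3+35, 8+30, 10+27, …, 29+3, 34+0) = 38
r[9] = max(3+38, 8+35, 10+30, …, 34+3, 27+0) = 43
r[10] = max(3+43, 8+38, 10+35, …, 27+3, 29+0) = 54
Maximum revenue is ¢54.
Now minimize piece count subject to staying optimal: for each k, pieces[k] = 1 + min over i with p[i]+r[k−i]=r[k] of pieces[k−i].
pieces[7] = 2
pieces[8] = 3
pieces[9] = 3
pieces[10] = 2

2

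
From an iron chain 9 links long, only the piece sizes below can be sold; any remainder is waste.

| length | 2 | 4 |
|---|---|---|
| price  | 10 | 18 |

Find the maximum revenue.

Build best[k] bottom-up: best[k] = max over allowed piece i of (p[i] + best[k−i]).
best[1] = 0
best[2] = 10
best[3] = 10
best[4] = max(10+10, 18+0) = 20
best[5] = max(10+10, 18+0) = 20
best[6] = max(10+20, 18+10) = 30
best[7] = max(10+20, 18+10) = 30
best[8] = max(10+30, 18+20) = 40
best[9] = max(10+30, 18+20) = 40
One optimal cutting: pieces 2 + 2 + 2 + 2 with 1 link of scrap → $40.

40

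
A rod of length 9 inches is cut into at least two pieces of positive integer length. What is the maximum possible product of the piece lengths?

27

Fill f[k] for k=2..9: at each k try every first piece i and multiply by the better of (k−i) uncut or f[k−i].
Small cases: f[2]=1, f[3]=2.
f[4] = 2*max(2,1) = 2*2 = 4
f[5] = 2*max(3,2) = 2*3 = 6
f[6] = 3*max(3,2) = 3*3 = 9
f[7] = 2*max(5,6) = 2*6 = 12
f[8] = 2*max(6,9) = 2*9 = 18
f[9] = 3*max(6,9) = 3*9 = 27
One optimal split: 3 + 3 + 3; product 3*3*3 = 27.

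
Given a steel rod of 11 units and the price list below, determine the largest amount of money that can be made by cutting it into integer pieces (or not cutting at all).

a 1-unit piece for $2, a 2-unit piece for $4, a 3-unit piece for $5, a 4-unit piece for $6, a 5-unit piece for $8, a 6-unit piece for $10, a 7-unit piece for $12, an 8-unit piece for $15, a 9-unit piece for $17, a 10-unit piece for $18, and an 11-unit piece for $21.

22

Build R[k] bottom-up: R[k] = max over allowed piece i of (p[i] + R[k−i]).
R[1] = 2
R[2] = max(2+2, 4+0) = 4
R[3] = max(2+4, 4+2, 5+0) = 6
R[4] = max(2+6, 4+4, 5+2, 6+0) = 8
R[5] = max(2+8, 4+6, 5+4, 6+2, 8+0) = 10
R[6] = max(2+10, 4+8, 5+6, 6+4, 8+2, 10+0) = 12
R[7] = max(2+12, 4+10, 5+8, …, 10+2, 12+0) = 14
R[8] = max(2+14, 4+12, 5+10, …, 12+2, 15+0) = 16
R[9] = max(2+16, 4+14, 5+12, …, 15+2, 17+0) = 18
R[10] = max(2+18, 4+16, 5+14, …, 17+2, 18+0) = 20
R[11] = max(2+20, 4+18, 5+16, …, 18+2, 21+0) = 22
One optimal cutting: 1 + 1 + 1 + 1 + 1 + 1 + 1 + 1 + 1 + 1 + 1 → $2 + $2 + $2 + $2 + $2 + $2 + $2 + $2 + $2 + $2 + $2 = $22.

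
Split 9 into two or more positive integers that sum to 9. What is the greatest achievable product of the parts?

27

Define m[k] = max over 1≤i<k of i · max(k−i, m[k−i]); the inner max lets the remainder stay uncut if that's better.
m[2] = 1*max(1,0) = 1*1 = 1
m[3] = 1*max(2,1) = 1*2 = 2
m[4] = 2*max(2,1) = 2*2 = 4
m[5] = 2*max(3,2) = 2*3 = 6
m[6] = 3*max(3,2) = 3*3 = 9
m[7] = 2*max(5,6) = 2*6 = 12
m[8] = 2*max(6,9) = 2*9 = 18
m[9] = 3*max(6,9) = 3*9 = 27
One optimal split: 3 + 3 + 3; product 3*3*3 = 27.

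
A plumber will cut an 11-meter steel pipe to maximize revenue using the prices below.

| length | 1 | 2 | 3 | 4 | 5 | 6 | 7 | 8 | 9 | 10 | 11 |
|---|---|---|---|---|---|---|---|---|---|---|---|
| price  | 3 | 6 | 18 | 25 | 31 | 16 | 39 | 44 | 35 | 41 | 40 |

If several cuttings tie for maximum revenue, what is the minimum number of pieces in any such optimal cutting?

Consider every possible first cut. r[k] is the best of p[i]+r[k−i] over all sellable i≤k.
r[1] = 3
r[2] = max(3+3, 6+0) = 6
r[3] = max(3+6, 6+3, 18+0) = 18
r[4] = max(3+18, 6+6, 18+3, 25+0) = 25
r[5] = max(3+25, 6+18, 18+6, 25+3, 31+0) = 31
r[6] = max(3+31, 6+25, 18+18, 25+6, 31+3, 16+0) = 36
r[7] = max(3+36, 6+31, 18+25, …, 16+3, 39+0) = 43
r[8] = max(3+43, 6+36, 18+31, …, 39+3, 44+0) = 50
r[9] = max(3+50, 6+43, 18+36, …, 44+3, 35+0) = 56
r[10] = max(3+56, 6+50, 18+43, …, 35+3, 41+0) = 62
r[11] = max(3+62, 6+56, 18+50, …, 41+3, 40+0) = 68
Maximum revenue is $68.
Now minimize piece count subject to staying optimal: for each k, pieces[k] = 1 + min over i with p[i]+r[k−i]=r[k] of pieces[k−i].
pieces[8] = 2
pieces[9] = 2
pieces[10] = 2
pieces[11] = 3

3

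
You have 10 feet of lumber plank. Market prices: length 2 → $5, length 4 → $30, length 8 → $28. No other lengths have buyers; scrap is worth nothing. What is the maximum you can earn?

65

Consider every possible first cut. f[k] is the best of p[i]+f[k−i] over all sellable i≤k.
f[1] = 0
f[2] = 5
f[3] = 5
f[4] = 30
f[5] = 30
f[6] = 35  (first piece 2, then f[4]=30)
f[7] = 35
f[8] = 60  (first piece 4, then f[4]=30)
f[9] = 60
f[10] = 65  (first piece 2, then f[8]=60)
One optimal cutting: 4 + 4 + 2 → $65.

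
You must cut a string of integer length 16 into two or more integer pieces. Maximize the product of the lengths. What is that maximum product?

Let P[k] be the best product for length k (with at least one cut). For each first piece i, the rest contributes max(k−i, P[k−i]).
Small cases: P[2]=1, P[3]=2, P[4]=4, P[5]=6, P[6]=9, P[7]=12, P[8]=18, P[9]=27, P[10]=36.
P[11] = 2×max(9,27) = 2×27 = 54
P[12] = 3×max(9,27) = 3×27 = 81
P[13] = 2×max(11,54) = 2×54 = 108
P[14] = 2×max(12,81) = 2×81 = 162
P[15] = 3×max(12,81) = 3×81 = 243
P[16] = 2×max(14,162) = 2×162 = 324
One optimal split: 3 + 3 + 3 + 3 + 2 + 2; product 3×3×3×3×2×2 = 324.

324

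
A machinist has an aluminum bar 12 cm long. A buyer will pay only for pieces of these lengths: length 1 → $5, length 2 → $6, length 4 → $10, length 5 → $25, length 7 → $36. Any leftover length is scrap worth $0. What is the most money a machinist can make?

61

Build best[k] bottom-up: best[k] = max over allowed piece i of (p[i] + best[k−i]).
best[1] = 5
best[2] = max(5+5, 6+0) = 10
best[3] = max(5+10, 6+5) = 15
best[4] = max(5+15, 6+10, 10+0) = 20
best[5] = max(5+20, 6+15, 10+5, 25+0) = 25
best[6] = max(5+25, 6+20, 10+10, 25+5) = 30
best[7] = max(5+30, 6+25, 10+15, 25+10, 36+0) = 36
best[8] = max(5+36, 6+30, 10+20, 25+15, 36+5) = 41
best[9] = max(5+41, 6+36, 10+25, 25+20, 36+10) = 46
best[10] = max(5+46, 6+41, 10+30, 25+25, 36+15) = 51
best[11] = max(5+51, 6+46, 10+36, 25+30, 36+20) = 56
best[12] = max(5+56, 6+51, 10+41, 25+36, 36+25) = 61
One optimal cutting: 7 + 1 + 1 + 1 + 1 + 1 → $61.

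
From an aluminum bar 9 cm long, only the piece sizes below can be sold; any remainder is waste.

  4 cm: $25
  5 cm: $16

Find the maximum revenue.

50

Let f[k] be the best obtainable value from length k. For each k, try every first piece i and keep the best of price[i] + f[k−i].
f[1] = 0
f[2] = 0
f[3] = 0
f[4] = 25
f[5] = 25
f[6] = 25
f[7] = 25
f[8] = 50  (first piece 4, then f[4]=25)
f[9] = 50
One optimal cutting: pieces 4 + 4 with 1 cm of scrap → $50.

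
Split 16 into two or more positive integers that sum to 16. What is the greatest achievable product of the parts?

324

Define P[k] = max over 1≤i<k of i · max(k−i, P[k−i]); the inner max lets the remainder stay uncut if that's better.
Small cases: P[2]=1, P[3]=2, P[4]=4, P[5]=6, P[6]=9, P[7]=12, P[8]=18, P[9]=27, P[10]=36, P[11]=54.
P[12] = 3·max(9,27) = 3·27 = 81
P[13] = 2·max(11,54) = 2·54 = 108
P[14] = 2·max(12,81) = 2·81 = 162
P[15] = 3·max(12,81) = 3·81 = 243
P[16] = 2·max(14,162) = 2·162 = 324
One optimal split: 3 + 3 + 3 + 3 + 2 + 2; product 3·3·3·3·2·2 = 324.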